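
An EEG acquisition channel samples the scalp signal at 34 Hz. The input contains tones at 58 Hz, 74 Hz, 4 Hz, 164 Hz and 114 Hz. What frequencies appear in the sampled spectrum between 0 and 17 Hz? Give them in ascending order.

4 Hz, 6 Hz, 10 Hz, 12 Hz

fs/2 = 17 Hz.
58 Hz mod fs = 24 Hz.
24 Hz > fs/2 = 17 Hz, folds to fs − 24 Hz = 10 Hz.
74 Hz mod fs = 6 Hz.
6 Hz ≤ fs/2 = 17 Hz, appears at 6 Hz.
4 Hz ≤ fs/2 = 17 Hz, passes unchanged.
164 Hz mod fs = 28 Hz.
28 Hz > fs/2 = 17 Hz, folds to fs − 28 Hz = 6 Hz.
114 Hz mod fs = 12 Hz.
12 Hz ≤ fs/2 = 17 Hz, appears at 12 Hz.
Distinct values: {4 Hz, 6 Hz, 10 Hz, 12 Hz}.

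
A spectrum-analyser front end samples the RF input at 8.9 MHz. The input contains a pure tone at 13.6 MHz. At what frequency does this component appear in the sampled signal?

4.2 MHz

13.6 MHz mod fs = 4.7 MHz.
4.7 MHz > fs/2 = 4.45 MHz, folds to fs − 4.7 MHz = 4.2 MHz.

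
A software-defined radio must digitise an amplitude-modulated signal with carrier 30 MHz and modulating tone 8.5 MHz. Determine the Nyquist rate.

AM sidebands sit at fc ± fm = 21.5 MHz and 38.5 MHz.
Highest-frequency component: 38.5 MHz.
Nyquist rate = 2 × 38.5 MHz = 77 MHz.

77 MHz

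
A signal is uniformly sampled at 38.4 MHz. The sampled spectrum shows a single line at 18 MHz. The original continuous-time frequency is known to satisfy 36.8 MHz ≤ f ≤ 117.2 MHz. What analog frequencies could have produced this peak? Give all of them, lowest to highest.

56.4 MHz, 58.8 MHz, 94.8 MHz, 97.2 MHz

Frequencies that alias to 18 MHz are k·fs ± 18 MHz for integer k ≥ 0.
k=0: 18 MHz.
k=1: 20.4 MHz, 56.4 MHz.
k=2: 58.8 MHz, 94.8 MHz.
k=3: 97.2 MHz, 133.2 MHz.
k=4: 135.6 MHz, 171.6 MHz.
Within [36.8 MHz, 117.2 MHz]: 56.4 MHz, 58.8 MHz, 94.8 MHz, 97.2 MHz.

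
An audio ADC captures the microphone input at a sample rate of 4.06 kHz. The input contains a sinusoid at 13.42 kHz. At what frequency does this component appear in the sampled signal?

13.42 kHz mod fs = 1.24 kHz.
1.24 kHz ≤ fs/2 = 2.03 kHz, appears at 1.24 kHz.

1.24 kHz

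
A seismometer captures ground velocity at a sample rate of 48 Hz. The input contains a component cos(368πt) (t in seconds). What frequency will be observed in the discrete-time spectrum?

8 Hz

ω = 368π rad/s → f = ω/(2π) = 184 Hz.
184 Hz mod fs = 40 Hz.
40 Hz > fs/2 = 24 Hz, folds to fs − 40 Hz = 8 Hz.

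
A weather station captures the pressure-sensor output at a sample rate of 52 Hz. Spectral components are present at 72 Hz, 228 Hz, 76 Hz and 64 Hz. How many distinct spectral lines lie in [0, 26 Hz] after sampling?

3

fs/2 = 26 Hz.
72 Hz mod fs = 20 Hz.
20 Hz ≤ fs/2 = 26 Hz, appears at 20 Hz.
228 Hz mod fs = 20 Hz.
20 Hz ≤ fs/2 = 26 Hz, appears at 20 Hz.
76 Hz mod fs = 24 Hz.
24 Hz ≤ fs/2 = 26 Hz, appears at 24 Hz.
64 Hz mod fs = 12 Hz.
12 Hz ≤ fs/2 = 26 Hz, appears at 12 Hz.
Distinct values: {12 Hz, 20 Hz, 24 Hz} → 3.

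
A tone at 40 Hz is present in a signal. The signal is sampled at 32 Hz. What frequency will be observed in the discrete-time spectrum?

40 Hz mod fs = 8 Hz.
8 Hz ≤ fs/2 = 16 Hz, appears at 8 Hz.

8 Hz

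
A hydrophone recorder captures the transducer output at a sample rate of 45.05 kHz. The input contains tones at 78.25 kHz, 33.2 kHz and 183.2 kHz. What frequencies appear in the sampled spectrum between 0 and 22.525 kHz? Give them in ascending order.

fs/2 = 22.525 kHz.
78.25 kHz mod fs = 33.2 kHz.
33.2 kHz > fs/2 = 22.525 kHz, folds to fs − 33.2 kHz = 11.85 kHz.
33.2 kHz > fs/2 = 22.525 kHz, folds to fs − 33.2 kHz = 11.85 kHz.
183.2 kHz mod fs = 3 kHz.
3 kHz ≤ fs/2 = 22.525 kHz, appears at 3 kHz.
Distinct values: {3 kHz, 11.85 kHz}.

3 kHz, 11.85 kHz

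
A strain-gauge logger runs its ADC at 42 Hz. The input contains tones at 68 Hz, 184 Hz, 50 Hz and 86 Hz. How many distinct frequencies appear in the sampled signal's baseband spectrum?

3

fs/2 = 21 Hz.
68 Hz mod fs = 26 Hz.
26 Hz > fs/2 = 21 Hz, folds to fs − 26 Hz = 16 Hz.
184 Hz mod fs = 16 Hz.
16 Hz ≤ fs/2 = 21 Hz, appears at 16 Hz.
50 Hz mod fs = 8 Hz.
8 Hz ≤ fs/2 = 21 Hz, appears at 8 Hz.
86 Hz mod fs = 2 Hz.
2 Hz ≤ fs/2 = 21 Hz, appears at 2 Hz.
Distinct values: {2 Hz, 8 Hz, 16 Hz} → 3.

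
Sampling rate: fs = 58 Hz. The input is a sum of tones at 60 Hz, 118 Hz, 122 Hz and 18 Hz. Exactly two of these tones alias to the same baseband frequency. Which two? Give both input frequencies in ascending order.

fs/2 = 29 Hz.
60 Hz mod fs = 2 Hz.
2 Hz ≤ fs/2 = 29 Hz, appears at 2 Hz.
118 Hz mod fs = 2 Hz.
2 Hz ≤ fs/2 = 29 Hz, appears at 2 Hz.
122 Hz mod fs = 6 Hz.
6 Hz ≤ fs/2 = 29 Hz, appears at 6 Hz.
18 Hz ≤ fs/2 = 29 Hz, passes unchanged.
60 Hz and 118 Hz both map to 2 Hz.

60 Hz, 118 Hz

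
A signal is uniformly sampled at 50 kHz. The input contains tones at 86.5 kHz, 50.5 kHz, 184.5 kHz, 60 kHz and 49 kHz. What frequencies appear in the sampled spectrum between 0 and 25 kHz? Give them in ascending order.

0.5 kHz, 1 kHz, 10 kHz, 13.5 kHz, 15.5 kHz

fs/2 = 25 kHz.
86.5 kHz mod fs = 36.5 kHz.
36.5 kHz > fs/2 = 25 kHz, folds to fs − 36.5 kHz = 13.5 kHz.
50.5 kHz mod fs = 0.5 kHz.
0.5 kHz ≤ fs/2 = 25 kHz, appears at 0.5 kHz.
184.5 kHz mod fs = 34.5 kHz.
34.5 kHz > fs/2 = 25 kHz, folds to fs − 34.5 kHz = 15.5 kHz.
60 kHz mod fs = 10 kHz.
10 kHz ≤ fs/2 = 25 kHz, appears at 10 kHz.
49 kHz > fs/2 = 25 kHz, folds to fs − 49 kHz = 1 kHz.
Distinct values: {0.5 kHz, 1 kHz, 10 kHz, 13.5 kHz, 15.5 kHz}.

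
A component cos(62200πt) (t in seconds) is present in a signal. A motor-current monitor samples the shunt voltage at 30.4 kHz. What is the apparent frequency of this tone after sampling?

0.7 kHz

ω = 62200π rad/s → f = ω/(2π) = 31100 Hz = 31.1 kHz.
31.1 kHz mod fs = 0.7 kHz.
0.7 kHz ≤ fs/2 = 15.2 kHz, appears at 0.7 kHz.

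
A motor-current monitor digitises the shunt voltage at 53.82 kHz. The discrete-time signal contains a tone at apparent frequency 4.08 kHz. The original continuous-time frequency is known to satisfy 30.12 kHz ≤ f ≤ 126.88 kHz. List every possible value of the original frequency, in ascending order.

49.74 kHz, 57.9 kHz, 103.56 kHz, 111.72 kHz

Frequencies that alias to 4.08 kHz are k·fs ± 4.08 kHz for integer k ≥ 0.
k=0: 4.08 kHz.
k=1: 49.74 kHz, 57.9 kHz.
k=2: 103.56 kHz, 111.72 kHz.
k=3: 157.38 kHz, 165.54 kHz.
Within [30.12 kHz, 126.88 kHz]: 49.74 kHz, 57.9 kHz, 103.56 kHz, 111.72 kHz.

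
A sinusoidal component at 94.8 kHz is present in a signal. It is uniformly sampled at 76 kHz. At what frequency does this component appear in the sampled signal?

18.8 kHz

94.8 kHz mod fs = 18.8 kHz.
18.8 kHz ≤ fs/2 = 38 kHz, appears at 18.8 kHz.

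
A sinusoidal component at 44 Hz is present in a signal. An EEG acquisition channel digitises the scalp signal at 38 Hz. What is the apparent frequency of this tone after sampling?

6 Hz

44 Hz mod fs = 6 Hz.
6 Hz ≤ fs/2 = 19 Hz, appears at 6 Hz.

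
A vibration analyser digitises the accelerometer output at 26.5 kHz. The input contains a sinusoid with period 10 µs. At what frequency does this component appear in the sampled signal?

T = 10 µs → f = 1/T = 100 kHz.
100 kHz mod fs = 20.5 kHz.
20.5 kHz > fs/2 = 13.25 kHz, folds to fs − 20.5 kHz = 6 kHz.

6 kHz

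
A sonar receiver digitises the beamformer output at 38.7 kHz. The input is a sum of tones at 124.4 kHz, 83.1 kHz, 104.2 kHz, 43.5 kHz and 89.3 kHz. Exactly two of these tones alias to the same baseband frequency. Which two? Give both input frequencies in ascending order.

89.3 kHz, 104.2 kHz

fs/2 = 19.35 kHz.
124.4 kHz mod fs = 8.3 kHz.
8.3 kHz ≤ fs/2 = 19.35 kHz, appears at 8.3 kHz.
83.1 kHz mod fs = 5.7 kHz.
5.7 kHz ≤ fs/2 = 19.35 kHz, appears at 5.7 kHz.
104.2 kHz mod fs = 26.8 kHz.
26.8 kHz > fs/2 = 19.35 kHz, folds to fs − 26.8 kHz = 11.9 kHz.
43.5 kHz mod fs = 4.8 kHz.
4.8 kHz ≤ fs/2 = 19.35 kHz, appears at 4.8 kHz.
89.3 kHz mod fs = 11.9 kHz.
11.9 kHz ≤ fs/2 = 19.35 kHz, appears at 11.9 kHz.
89.3 kHz and 104.2 kHz both map to 11.9 kHz.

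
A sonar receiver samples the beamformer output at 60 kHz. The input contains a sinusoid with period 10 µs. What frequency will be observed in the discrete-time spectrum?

20 kHz

T = 10 µs → f = 1/T = 100 kHz.
100 kHz mod fs = 40 kHz.
40 kHz > fs/2 = 30 kHz, folds to fs − 40 kHz = 20 kHz.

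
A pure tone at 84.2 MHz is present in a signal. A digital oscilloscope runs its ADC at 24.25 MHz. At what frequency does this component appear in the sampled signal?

11.45 MHz

84.2 MHz mod fs = 11.45 MHz.
11.45 MHz ≤ fs/2 = 12.125 MHz, appears at 11.45 MHz.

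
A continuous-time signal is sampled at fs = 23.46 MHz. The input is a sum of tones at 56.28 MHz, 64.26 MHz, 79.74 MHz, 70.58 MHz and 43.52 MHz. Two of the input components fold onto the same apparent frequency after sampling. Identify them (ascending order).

56.28 MHz, 79.74 MHz

fs/2 = 11.73 MHz.
56.28 MHz mod fs = 9.36 MHz.
9.36 MHz ≤ fs/2 = 11.73 MHz, appears at 9.36 MHz.
64.26 MHz mod fs = 17.34 MHz.
17.34 MHz > fs/2 = 11.73 MHz, folds to fs − 17.34 MHz = 6.12 MHz.
79.74 MHz mod fs = 9.36 MHz.
9.36 MHz ≤ fs/2 = 11.73 MHz, appears at 9.36 MHz.
70.58 MHz mod fs = 0.2 MHz.
0.2 MHz ≤ fs/2 = 11.73 MHz, appears at 0.2 MHz.
43.52 MHz mod fs = 20.06 MHz.
20.06 MHz > fs/2 = 11.73 MHz, folds to fs − 20.06 MHz = 3.4 MHz.
56.28 MHz and 79.74 MHz both map to 9.36 MHz.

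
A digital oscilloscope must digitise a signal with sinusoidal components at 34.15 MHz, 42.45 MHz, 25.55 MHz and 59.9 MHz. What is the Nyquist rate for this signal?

Highest-frequency component: 59.9 MHz.
Nyquist rate = 2 × 59.9 MHz = 119.8 MHz.

119.8 MHz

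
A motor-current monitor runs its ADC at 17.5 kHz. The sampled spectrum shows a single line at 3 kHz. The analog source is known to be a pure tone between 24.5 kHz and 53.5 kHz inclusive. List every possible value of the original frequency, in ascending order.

32 kHz, 38 kHz, 49.5 kHz

Frequencies that alias to 3 kHz are k·fs ± 3 kHz for integer k ≥ 0.
k=0: 3 kHz.
k=1: 14.5 kHz, 20.5 kHz.
k=2: 32 kHz, 38 kHz.
k=3: 49.5 kHz, 55.5 kHz.
k=4: 67 kHz, 73 kHz.
Within [24.5 kHz, 53.5 kHz]: 32 kHz, 38 kHz, 49.5 kHz.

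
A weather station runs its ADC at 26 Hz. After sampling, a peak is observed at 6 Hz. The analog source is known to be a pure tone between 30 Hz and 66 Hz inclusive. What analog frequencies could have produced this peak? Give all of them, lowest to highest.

Frequencies that alias to 6 Hz are k·fs ± 6 Hz for integer k ≥ 0.
k=0: 6 Hz.
k=1: 20 Hz, 32 Hz.
k=2: 46 Hz, 58 Hz.
k=3: 72 Hz, 84 Hz.
Within [30 Hz, 66 Hz]: 32 Hz, 46 Hz, 58 Hz.

32 Hz, 46 Hz, 58 Hz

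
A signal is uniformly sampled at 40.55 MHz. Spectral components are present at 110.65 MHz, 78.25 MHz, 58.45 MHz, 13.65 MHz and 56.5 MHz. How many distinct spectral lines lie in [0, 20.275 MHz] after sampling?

5

fs/2 = 20.275 MHz.
110.65 MHz mod fs = 29.55 MHz.
29.55 MHz > fs/2 = 20.275 MHz, folds to fs − 29.55 MHz = 11 MHz.
78.25 MHz mod fs = 37.7 MHz.
37.7 MHz > fs/2 = 20.275 MHz, folds to fs − 37.7 MHz = 2.85 MHz.
58.45 MHz mod fs = 17.9 MHz.
17.9 MHz ≤ fs/2 = 20.275 MHz, appears at 17.9 MHz.
13.65 MHz ≤ fs/2 = 20.275 MHz, passes unchanged.
56.5 MHz mod fs = 15.95 MHz.
15.95 MHz ≤ fs/2 = 20.275 MHz, appears at 15.95 MHz.
Distinct values: {2.85 MHz, 11 MHz, 13.65 MHz, 15.95 MHz, 17.9 MHz} → 5.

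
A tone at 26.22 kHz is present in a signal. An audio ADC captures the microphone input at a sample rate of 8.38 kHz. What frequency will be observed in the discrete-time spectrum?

26.22 kHz mod fs = 1.08 kHz.
1.08 kHz ≤ fs/2 = 4.19 kHz, appears at 1.08 kHz.

1.08 kHz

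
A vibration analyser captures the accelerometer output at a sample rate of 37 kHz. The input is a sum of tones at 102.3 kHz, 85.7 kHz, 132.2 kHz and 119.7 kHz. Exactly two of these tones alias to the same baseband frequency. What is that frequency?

8.7 kHz

fs/2 = 18.5 kHz.
102.3 kHz mod fs = 28.3 kHz.
28.3 kHz > fs/2 = 18.5 kHz, folds to fs − 28.3 kHz = 8.7 kHz.
85.7 kHz mod fs = 11.7 kHz.
11.7 kHz ≤ fs/2 = 18.5 kHz, appears at 11.7 kHz.
132.2 kHz mod fs = 21.2 kHz.
21.2 kHz > fs/2 = 18.5 kHz, folds to fs − 21.2 kHz = 15.8 kHz.
119.7 kHz mod fs = 8.7 kHz.
8.7 kHz ≤ fs/2 = 18.5 kHz, appears at 8.7 kHz.
102.3 kHz and 119.7 kHz both map to 8.7 kHz.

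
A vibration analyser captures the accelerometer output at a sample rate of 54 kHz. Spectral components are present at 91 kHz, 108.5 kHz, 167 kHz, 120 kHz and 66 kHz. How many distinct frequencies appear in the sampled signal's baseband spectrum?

4

fs/2 = 27 kHz.
91 kHz mod fs = 37 kHz.
37 kHz > fs/2 = 27 kHz, folds to fs − 37 kHz = 17 kHz.
108.5 kHz mod fs = 0.5 kHz.
0.5 kHz ≤ fs/2 = 27 kHz, appears at 0.5 kHz.
167 kHz mod fs = 5 kHz.
5 kHz ≤ fs/2 = 27 kHz, appears at 5 kHz.
120 kHz mod fs = 12 kHz.
12 kHz ≤ fs/2 = 27 kHz, appears at 12 kHz.
66 kHz mod fs = 12 kHz.
12 kHz ≤ fs/2 = 27 kHz, appears at 12 kHz.
Distinct values: {0.5 kHz, 5 kHz, 12 kHz, 17 kHz} → 4.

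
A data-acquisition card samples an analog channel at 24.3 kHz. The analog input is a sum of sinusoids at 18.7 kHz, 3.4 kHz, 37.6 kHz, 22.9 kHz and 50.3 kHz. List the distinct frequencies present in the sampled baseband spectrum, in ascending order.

fs/2 = 12.15 kHz.
18.7 kHz > fs/2 = 12.15 kHz, folds to fs − 18.7 kHz = 5.6 kHz.
3.4 kHz ≤ fs/2 = 12.15 kHz, passes unchanged.
37.6 kHz mod fs = 13.3 kHz.
13.3 kHz > fs/2 = 12.15 kHz, folds to fs − 13.3 kHz = 11 kHz.
22.9 kHz > fs/2 = 12.15 kHz, folds to fs − 22.9 kHz = 1.4 kHz.
50.3 kHz mod fs = 1.7 kHz.
1.7 kHz ≤ fs/2 = 12.15 kHz, appears at 1.7 kHz.
Distinct values: {1.4 kHz, 1.7 kHz, 3.4 kHz, 5.6 kHz, 11 kHz}.

1.4 kHz, 1.7 kHz, 3.4 kHz, 5.6 kHz, 11 kHz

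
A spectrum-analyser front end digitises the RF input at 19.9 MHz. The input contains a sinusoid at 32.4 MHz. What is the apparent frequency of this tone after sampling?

7.4 MHz

32.4 MHz mod fs = 12.5 MHz.
12.5 MHz > fs/2 = 9.95 MHz, folds to fs − 12.5 MHz = 7.4 MHz.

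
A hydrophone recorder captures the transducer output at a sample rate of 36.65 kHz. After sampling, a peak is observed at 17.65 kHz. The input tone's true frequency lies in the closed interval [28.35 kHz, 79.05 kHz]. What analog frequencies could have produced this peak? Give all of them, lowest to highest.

Frequencies that alias to 17.65 kHz are k·fs ± 17.65 kHz for integer k ≥ 0.
k=0: 17.65 kHz.
k=1: 19 kHz, 54.3 kHz.
k=2: 55.65 kHz, 90.95 kHz.
k=3: 92.3 kHz, 127.6 kHz.
Within [28.35 kHz, 79.05 kHz]: 54.3 kHz, 55.65 kHz.

54.3 kHz, 55.65 kHz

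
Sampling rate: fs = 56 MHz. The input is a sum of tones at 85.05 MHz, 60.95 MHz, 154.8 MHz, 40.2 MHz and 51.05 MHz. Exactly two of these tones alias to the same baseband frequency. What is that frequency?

fs/2 = 28 MHz.
85.05 MHz mod fs = 29.05 MHz.
29.05 MHz > fs/2 = 28 MHz, folds to fs − 29.05 MHz = 26.95 MHz.
60.95 MHz mod fs = 4.95 MHz.
4.95 MHz ≤ fs/2 = 28 MHz, appears at 4.95 MHz.
154.8 MHz mod fs = 42.8 MHz.
42.8 MHz > fs/2 = 28 MHz, folds to fs − 42.8 MHz = 13.2 MHz.
40.2 MHz > fs/2 = 28 MHz, folds to fs − 40.2 MHz = 15.8 MHz.
51.05 MHz > fs/2 = 28 MHz, folds to fs − 51.05 MHz = 4.95 MHz.
51.05 MHz and 60.95 MHz both map to 4.95 MHz.

4.95 MHz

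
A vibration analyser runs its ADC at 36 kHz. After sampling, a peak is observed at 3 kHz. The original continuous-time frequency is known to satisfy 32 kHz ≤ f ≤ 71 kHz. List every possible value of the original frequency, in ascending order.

33 kHz, 39 kHz, 69 kHz

Frequencies that alias to 3 kHz are k·fs ± 3 kHz for integer k ≥ 0.
k=0: 3 kHz.
k=1: 33 kHz, 39 kHz.
k=2: 69 kHz, 75 kHz.
k=3: 105 kHz, 111 kHz.
Within [32 kHz, 71 kHz]: 33 kHz, 39 kHz, 69 kHz.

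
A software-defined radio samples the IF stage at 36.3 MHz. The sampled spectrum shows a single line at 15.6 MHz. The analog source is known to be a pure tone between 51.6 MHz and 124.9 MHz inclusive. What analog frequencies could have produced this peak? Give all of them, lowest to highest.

Frequencies that alias to 15.6 MHz are k·fs ± 15.6 MHz for integer k ≥ 0.
k=0: 15.6 MHz.
k=1: 20.7 MHz, 51.9 MHz.
k=2: 57 MHz, 88.2 MHz.
k=3: 93.3 MHz, 124.5 MHz.
k=4: 129.6 MHz, 160.8 MHz.
Within [51.6 MHz, 124.9 MHz]: 51.9 MHz, 57 MHz, 88.2 MHz, 93.3 MHz, 124.5 MHz.

51.9 MHz, 57 MHz, 88.2 MHz, 93.3 MHz, 124.5 MHz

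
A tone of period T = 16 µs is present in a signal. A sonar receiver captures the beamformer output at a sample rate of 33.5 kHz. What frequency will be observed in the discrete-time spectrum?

T = 16 µs → f = 1/T = 62.5 kHz.
62.5 kHz mod fs = 29 kHz.
29 kHz > fs/2 = 16.75 kHz, folds to fs − 29 kHz = 4.5 kHz.

4.5 kHz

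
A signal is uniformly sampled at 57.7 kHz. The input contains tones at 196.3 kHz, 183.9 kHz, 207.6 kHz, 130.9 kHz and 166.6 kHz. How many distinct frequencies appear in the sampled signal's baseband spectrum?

4

fs/2 = 28.85 kHz.
196.3 kHz mod fs = 23.2 kHz.
23.2 kHz ≤ fs/2 = 28.85 kHz, appears at 23.2 kHz.
183.9 kHz mod fs = 10.8 kHz.
10.8 kHz ≤ fs/2 = 28.85 kHz, appears at 10.8 kHz.
207.6 kHz mod fs = 34.5 kHz.
34.5 kHz > fs/2 = 28.85 kHz, folds to fs − 34.5 kHz = 23.2 kHz.
130.9 kHz mod fs = 15.5 kHz.
15.5 kHz ≤ fs/2 = 28.85 kHz, appears at 15.5 kHz.
166.6 kHz mod fs = 51.2 kHz.
51.2 kHz > fs/2 = 28.85 kHz, folds to fs − 51.2 kHz = 6.5 kHz.
Distinct values: {6.5 kHz, 10.8 kHz, 15.5 kHz, 23.2 kHz} → 4.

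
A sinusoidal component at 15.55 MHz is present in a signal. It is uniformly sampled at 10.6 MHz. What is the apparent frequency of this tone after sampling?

4.95 MHz

15.55 MHz mod fs = 4.95 MHz.
4.95 MHz ≤ fs/2 = 5.3 MHz, appears at 4.95 MHz.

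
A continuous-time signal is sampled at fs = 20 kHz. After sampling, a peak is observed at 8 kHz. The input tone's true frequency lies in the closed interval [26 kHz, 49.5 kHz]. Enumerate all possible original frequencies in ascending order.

28 kHz, 32 kHz, 48 kHz

Frequencies that alias to 8 kHz are k·fs ± 8 kHz for integer k ≥ 0.
k=0: 8 kHz.
k=1: 12 kHz, 28 kHz.
k=2: 32 kHz, 48 kHz.
k=3: 52 kHz, 68 kHz.
Within [26 kHz, 49.5 kHz]: 28 kHz, 32 kHz, 48 kHz.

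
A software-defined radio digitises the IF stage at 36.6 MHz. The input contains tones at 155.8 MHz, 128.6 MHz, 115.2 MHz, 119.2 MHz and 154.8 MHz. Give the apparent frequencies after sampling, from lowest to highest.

fs/2 = 18.3 MHz.
155.8 MHz mod fs = 9.4 MHz.
9.4 MHz ≤ fs/2 = 18.3 MHz, appears at 9.4 MHz.
128.6 MHz mod fs = 18.8 MHz.
18.8 MHz > fs/2 = 18.3 MHz, folds to fs − 18.8 MHz = 17.8 MHz.
115.2 MHz mod fs = 5.4 MHz.
5.4 MHz ≤ fs/2 = 18.3 MHz, appears at 5.4 MHz.
119.2 MHz mod fs = 9.4 MHz.
9.4 MHz ≤ fs/2 = 18.3 MHz, appears at 9.4 MHz.
154.8 MHz mod fs = 8.4 MHz.
8.4 MHz ≤ fs/2 = 18.3 MHz, appears at 8.4 MHz.
Distinct values: {5.4 MHz, 8.4 MHz, 9.4 MHz, 17.8 MHz}.

5.4 MHz, 8.4 MHz, 9.4 MHz, 17.8 MHz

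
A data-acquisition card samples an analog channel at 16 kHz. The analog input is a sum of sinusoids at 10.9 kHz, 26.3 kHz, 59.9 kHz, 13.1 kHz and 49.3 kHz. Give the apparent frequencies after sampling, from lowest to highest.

fs/2 = 8 kHz.
10.9 kHz > fs/2 = 8 kHz, folds to fs − 10.9 kHz = 5.1 kHz.
26.3 kHz mod fs = 10.3 kHz.
10.3 kHz > fs/2 = 8 kHz, folds to fs − 10.3 kHz = 5.7 kHz.
59.9 kHz mod fs = 11.9 kHz.
11.9 kHz > fs/2 = 8 kHz, folds to fs − 11.9 kHz = 4.1 kHz.
13.1 kHz > fs/2 = 8 kHz, folds to fs − 13.1 kHz = 2.9 kHz.
49.3 kHz mod fs = 1.3 kHz.
1.3 kHz ≤ fs/2 = 8 kHz, appears at 1.3 kHz.
Distinct values: {1.3 kHz, 2.9 kHz, 4.1 kHz, 5.1 kHz, 5.7 kHz}.

1.3 kHz, 2.9 kHz, 4.1 kHz, 5.1 kHz, 5.7 kHz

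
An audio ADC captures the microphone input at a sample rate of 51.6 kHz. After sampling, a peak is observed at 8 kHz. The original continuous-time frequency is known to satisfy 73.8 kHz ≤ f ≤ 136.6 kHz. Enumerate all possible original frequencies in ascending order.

95.2 kHz, 111.2 kHz

Frequencies that alias to 8 kHz are k·fs ± 8 kHz for integer k ≥ 0.
k=0: 8 kHz.
k=1: 43.6 kHz, 59.6 kHz.
k=2: 95.2 kHz, 111.2 kHz.
k=3: 146.8 kHz, 162.8 kHz.
Within [73.8 kHz, 136.6 kHz]: 95.2 kHz, 111.2 kHz.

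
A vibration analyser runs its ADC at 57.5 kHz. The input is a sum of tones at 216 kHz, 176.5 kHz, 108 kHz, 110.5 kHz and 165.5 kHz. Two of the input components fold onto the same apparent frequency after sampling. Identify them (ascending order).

fs/2 = 28.75 kHz.
216 kHz mod fs = 43.5 kHz.
43.5 kHz > fs/2 = 28.75 kHz, folds to fs − 43.5 kHz = 14 kHz.
176.5 kHz mod fs = 4 kHz.
4 kHz ≤ fs/2 = 28.75 kHz, appears at 4 kHz.
108 kHz mod fs = 50.5 kHz.
50.5 kHz > fs/2 = 28.75 kHz, folds to fs − 50.5 kHz = 7 kHz.
110.5 kHz mod fs = 53 kHz.
53 kHz > fs/2 = 28.75 kHz, folds to fs − 53 kHz = 4.5 kHz.
165.5 kHz mod fs = 50.5 kHz.
50.5 kHz > fs/2 = 28.75 kHz, folds to fs − 50.5 kHz = 7 kHz.
108 kHz and 165.5 kHz both map to 7 kHz.

108 kHz, 165.5 kHz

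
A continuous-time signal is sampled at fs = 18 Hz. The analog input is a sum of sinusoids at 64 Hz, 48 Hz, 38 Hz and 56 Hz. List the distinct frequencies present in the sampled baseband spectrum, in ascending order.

fs/2 = 9 Hz.
64 Hz mod fs = 10 Hz.
10 Hz > fs/2 = 9 Hz, folds to fs − 10 Hz = 8 Hz.
48 Hz mod fs = 12 Hz.
12 Hz > fs/2 = 9 Hz, folds to fs − 12 Hz = 6 Hz.
38 Hz mod fs = 2 Hz.
2 Hz ≤ fs/2 = 9 Hz, appears at 2 Hz.
56 Hz mod fs = 2 Hz.
2 Hz ≤ fs/2 = 9 Hz, appears at 2 Hz.
Distinct values: {2 Hz, 6 Hz, 8 Hz}.

2 Hz, 6 Hz, 8 Hz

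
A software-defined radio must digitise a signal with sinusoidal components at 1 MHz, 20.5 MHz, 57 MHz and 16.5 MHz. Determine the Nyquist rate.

Highest-frequency component: 57 MHz.
Nyquist rate = 2 × 57 MHz = 114 MHz.

114 MHz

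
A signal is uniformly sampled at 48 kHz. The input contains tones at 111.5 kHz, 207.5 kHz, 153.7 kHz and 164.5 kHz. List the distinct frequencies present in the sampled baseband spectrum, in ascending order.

fs/2 = 24 kHz.
111.5 kHz mod fs = 15.5 kHz.
15.5 kHz ≤ fs/2 = 24 kHz, appears at 15.5 kHz.
207.5 kHz mod fs = 15.5 kHz.
15.5 kHz ≤ fs/2 = 24 kHz, appears at 15.5 kHz.
153.7 kHz mod fs = 9.7 kHz.
9.7 kHz ≤ fs/2 = 24 kHz, appears at 9.7 kHz.
164.5 kHz mod fs = 20.5 kHz.
20.5 kHz ≤ fs/2 = 24 kHz, appears at 20.5 kHz.
Distinct values: {9.7 kHz, 15.5 kHz, 20.5 kHz}.

9.7 kHz, 15.5 kHz, 20.5 kHz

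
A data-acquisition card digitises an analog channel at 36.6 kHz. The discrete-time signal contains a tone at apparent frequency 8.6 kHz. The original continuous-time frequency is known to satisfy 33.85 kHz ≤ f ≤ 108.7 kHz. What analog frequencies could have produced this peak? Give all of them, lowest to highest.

Frequencies that alias to 8.6 kHz are k·fs ± 8.6 kHz for integer k ≥ 0.
k=0: 8.6 kHz.
k=1: 28 kHz, 45.2 kHz.
k=2: 64.6 kHz, 81.8 kHz.
k=3: 101.2 kHz, 118.4 kHz.
k=4: 137.8 kHz, 155 kHz.
Within [33.85 kHz, 108.7 kHz]: 45.2 kHz, 64.6 kHz, 81.8 kHz, 101.2 kHz.

45.2 kHz, 64.6 kHz, 81.8 kHz, 101.2 kHz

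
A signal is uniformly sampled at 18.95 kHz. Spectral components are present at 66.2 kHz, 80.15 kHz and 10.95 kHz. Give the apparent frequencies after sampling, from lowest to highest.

fs/2 = 9.475 kHz.
66.2 kHz mod fs = 9.35 kHz.
9.35 kHz ≤ fs/2 = 9.475 kHz, appears at 9.35 kHz.
80.15 kHz mod fs = 4.35 kHz.
4.35 kHz ≤ fs/2 = 9.475 kHz, appears at 4.35 kHz.
10.95 kHz > fs/2 = 9.475 kHz, folds to fs − 10.95 kHz = 8 kHz.
Distinct values: {4.35 kHz, 8 kHz, 9.35 kHz}.

4.35 kHz, 8 kHz, 9.35 kHz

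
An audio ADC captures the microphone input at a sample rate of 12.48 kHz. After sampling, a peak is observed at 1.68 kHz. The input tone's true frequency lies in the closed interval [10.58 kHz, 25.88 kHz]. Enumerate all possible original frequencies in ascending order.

10.8 kHz, 14.16 kHz, 23.28 kHz

Frequencies that alias to 1.68 kHz are k·fs ± 1.68 kHz for integer k ≥ 0.
k=0: 1.68 kHz.
k=1: 10.8 kHz, 14.16 kHz.
k=2: 23.28 kHz, 26.64 kHz.
k=3: 35.76 kHz, 39.12 kHz.
Within [10.58 kHz, 25.88 kHz]: 10.8 kHz, 14.16 kHz, 23.28 kHz.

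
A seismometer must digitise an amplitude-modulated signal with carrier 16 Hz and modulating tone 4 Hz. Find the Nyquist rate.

AM sidebands sit at fc ± fm = 12 Hz and 20 Hz.
Highest-frequency component: 20 Hz.
Nyquist rate = 2 × 20 Hz = 40 Hz.

40 Hz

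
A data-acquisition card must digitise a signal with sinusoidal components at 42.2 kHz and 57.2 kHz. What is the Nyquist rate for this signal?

Highest-frequency component: 57.2 kHz.
Nyquist rate = 2 × 57.2 kHz = 114.4 kHz.

114.4 kHz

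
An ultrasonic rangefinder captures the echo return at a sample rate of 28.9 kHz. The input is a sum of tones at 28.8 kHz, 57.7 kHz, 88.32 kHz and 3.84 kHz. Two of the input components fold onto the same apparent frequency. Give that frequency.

fs/2 = 14.45 kHz.
28.8 kHz > fs/2 = 14.45 kHz, folds to fs − 28.8 kHz = 0.1 kHz.
57.7 kHz mod fs = 28.8 kHz.
28.8 kHz > fs/2 = 14.45 kHz, folds to fs − 28.8 kHz = 0.1 kHz.
88.32 kHz mod fs = 1.62 kHz.
1.62 kHz ≤ fs/2 = 14.45 kHz, appears at 1.62 kHz.
3.84 kHz ≤ fs/2 = 14.45 kHz, passes unchanged.
28.8 kHz and 57.7 kHz both map to 0.1 kHz.

0.1 kHz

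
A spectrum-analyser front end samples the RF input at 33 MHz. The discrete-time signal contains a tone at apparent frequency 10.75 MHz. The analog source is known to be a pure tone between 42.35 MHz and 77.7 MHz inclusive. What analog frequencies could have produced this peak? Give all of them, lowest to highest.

Frequencies that alias to 10.75 MHz are k·fs ± 10.75 MHz for integer k ≥ 0.
k=0: 10.75 MHz.
k=1: 22.25 MHz, 43.75 MHz.
k=2: 55.25 MHz, 76.75 MHz.
k=3: 88.25 MHz, 109.75 MHz.
Within [42.35 MHz, 77.7 MHz]: 43.75 MHz, 55.25 MHz, 76.75 MHz.

43.75 MHz, 55.25 MHz, 76.75 MHz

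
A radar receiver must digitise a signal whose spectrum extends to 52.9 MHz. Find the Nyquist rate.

Nyquist rate = 2 × 52.9 MHz = 105.8 MHz.

105.8 MHz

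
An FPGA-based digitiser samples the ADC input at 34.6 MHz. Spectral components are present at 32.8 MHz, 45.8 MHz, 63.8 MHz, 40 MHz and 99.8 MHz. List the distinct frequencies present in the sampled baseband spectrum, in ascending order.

fs/2 = 17.3 MHz.
32.8 MHz > fs/2 = 17.3 MHz, folds to fs − 32.8 MHz = 1.8 MHz.
45.8 MHz mod fs = 11.2 MHz.
11.2 MHz ≤ fs/2 = 17.3 MHz, appears at 11.2 MHz.
63.8 MHz mod fs = 29.2 MHz.
29.2 MHz > fs/2 = 17.3 MHz, folds to fs − 29.2 MHz = 5.4 MHz.
40 MHz mod fs = 5.4 MHz.
5.4 MHz ≤ fs/2 = 17.3 MHz, appears at 5.4 MHz.
99.8 MHz mod fs = 30.6 MHz.
30.6 MHz > fs/2 = 17.3 MHz, folds to fs − 30.6 MHz = 4 MHz.
Distinct values: {1.8 MHz, 4 MHz, 5.4 MHz, 11.2 MHz}.

1.8 MHz, 4 MHz, 5.4 MHz, 11.2 MHz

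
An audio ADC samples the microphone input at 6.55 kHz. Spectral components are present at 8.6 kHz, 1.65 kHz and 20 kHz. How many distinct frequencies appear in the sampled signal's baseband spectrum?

3

fs/2 = 3.275 kHz.
8.6 kHz mod fs = 2.05 kHz.
2.05 kHz ≤ fs/2 = 3.275 kHz, appears at 2.05 kHz.
1.65 kHz ≤ fs/2 = 3.275 kHz, passes unchanged.
20 kHz mod fs = 0.35 kHz.
0.35 kHz ≤ fs/2 = 3.275 kHz, appears at 0.35 kHz.
Distinct values: {0.35 kHz, 1.65 kHz, 2.05 kHz} → 3.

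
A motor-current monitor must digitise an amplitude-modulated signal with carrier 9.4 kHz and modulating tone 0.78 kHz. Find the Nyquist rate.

20.36 kHz

AM sidebands sit at fc ± fm = 8.62 kHz and 10.18 kHz.
Highest-frequency component: 10.18 kHz.
Nyquist rate = 2 × 10.18 kHz = 20.36 kHz.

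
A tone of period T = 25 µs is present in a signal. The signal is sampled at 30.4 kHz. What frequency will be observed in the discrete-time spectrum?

T = 25 µs → f = 1/T = 40 kHz.
40 kHz mod fs = 9.6 kHz.
9.6 kHz ≤ fs/2 = 15.2 kHz, appears at 9.6 kHz.

9.6 kHz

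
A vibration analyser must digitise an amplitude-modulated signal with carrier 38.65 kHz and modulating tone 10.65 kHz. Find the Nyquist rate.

AM sidebands sit at fc ± fm = 28 kHz and 49.3 kHz.
Highest-frequency component: 49.3 kHz.
Nyquist rate = 2 × 49.3 kHz = 98.6 kHz.

98.6 kHz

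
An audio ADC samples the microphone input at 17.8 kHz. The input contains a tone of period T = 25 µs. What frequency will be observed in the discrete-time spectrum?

4.4 kHz

T = 25 µs → f = 1/T = 40 kHz.
40 kHz mod fs = 4.4 kHz.
4.4 kHz ≤ fs/2 = 8.9 kHz, appears at 4.4 kHz.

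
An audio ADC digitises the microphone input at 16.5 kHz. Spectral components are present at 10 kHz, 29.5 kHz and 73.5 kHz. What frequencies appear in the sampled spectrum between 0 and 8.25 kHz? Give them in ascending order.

fs/2 = 8.25 kHz.
10 kHz > fs/2 = 8.25 kHz, folds to fs − 10 kHz = 6.5 kHz.
29.5 kHz mod fs = 13 kHz.
13 kHz > fs/2 = 8.25 kHz, folds to fs − 13 kHz = 3.5 kHz.
73.5 kHz mod fs = 7.5 kHz.
7.5 kHz ≤ fs/2 = 8.25 kHz, appears at 7.5 kHz.
Distinct values: {3.5 kHz, 6.5 kHz, 7.5 kHz}.

3.5 kHz, 6.5 kHz, 7.5 kHz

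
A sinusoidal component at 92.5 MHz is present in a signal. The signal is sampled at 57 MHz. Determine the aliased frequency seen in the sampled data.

92.5 MHz mod fs = 35.5 MHz.
35.5 MHz > fs/2 = 28.5 MHz, folds to fs − 35.5 MHz = 21.5 MHz.

21.5 MHz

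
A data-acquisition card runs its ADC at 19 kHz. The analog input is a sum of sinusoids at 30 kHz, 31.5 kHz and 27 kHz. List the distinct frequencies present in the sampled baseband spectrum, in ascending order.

fs/2 = 9.5 kHz.
30 kHz mod fs = 11 kHz.
11 kHz > fs/2 = 9.5 kHz, folds to fs − 11 kHz = 8 kHz.
31.5 kHz mod fs = 12.5 kHz.
12.5 kHz > fs/2 = 9.5 kHz, folds to fs − 12.5 kHz = 6.5 kHz.
27 kHz mod fs = 8 kHz.
8 kHz ≤ fs/2 = 9.5 kHz, appears at 8 kHz.
Distinct values: {6.5 kHz, 8 kHz}.

6.5 kHz, 8 kHz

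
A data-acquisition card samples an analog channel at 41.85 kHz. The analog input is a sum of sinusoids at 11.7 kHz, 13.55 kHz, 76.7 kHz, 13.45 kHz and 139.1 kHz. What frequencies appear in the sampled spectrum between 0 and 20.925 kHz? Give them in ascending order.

7 kHz, 11.7 kHz, 13.45 kHz, 13.55 kHz

fs/2 = 20.925 kHz.
11.7 kHz ≤ fs/2 = 20.925 kHz, passes unchanged.
13.55 kHz ≤ fs/2 = 20.925 kHz, passes unchanged.
76.7 kHz mod fs = 34.85 kHz.
34.85 kHz > fs/2 = 20.925 kHz, folds to fs − 34.85 kHz = 7 kHz.
13.45 kHz ≤ fs/2 = 20.925 kHz, passes unchanged.
139.1 kHz mod fs = 13.55 kHz.
13.55 kHz ≤ fs/2 = 20.925 kHz, appears at 13.55 kHz.
Distinct values: {7 kHz, 11.7 kHz, 13.45 kHz, 13.55 kHz}.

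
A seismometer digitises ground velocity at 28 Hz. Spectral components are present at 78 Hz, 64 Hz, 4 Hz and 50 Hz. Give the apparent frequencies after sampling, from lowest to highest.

4 Hz, 6 Hz, 8 Hz

fs/2 = 14 Hz.
78 Hz mod fs = 22 Hz.
22 Hz > fs/2 = 14 Hz, folds to fs − 22 Hz = 6 Hz.
64 Hz mod fs = 8 Hz.
8 Hz ≤ fs/2 = 14 Hz, appears at 8 Hz.
4 Hz ≤ fs/2 = 14 Hz, passes unchanged.
50 Hz mod fs = 22 Hz.
22 Hz > fs/2 = 14 Hz, folds to fs − 22 Hz = 6 Hz.
Distinct values: {4 Hz, 6 Hz, 8 Hz}.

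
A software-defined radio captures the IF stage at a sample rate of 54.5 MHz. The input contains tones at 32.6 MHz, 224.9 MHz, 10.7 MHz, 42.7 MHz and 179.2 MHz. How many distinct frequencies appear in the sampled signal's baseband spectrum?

fs/2 = 27.25 MHz.
32.6 MHz > fs/2 = 27.25 MHz, folds to fs − 32.6 MHz = 21.9 MHz.
224.9 MHz mod fs = 6.9 MHz.
6.9 MHz ≤ fs/2 = 27.25 MHz, appears at 6.9 MHz.
10.7 MHz ≤ fs/2 = 27.25 MHz, passes unchanged.
42.7 MHz > fs/2 = 27.25 MHz, folds to fs − 42.7 MHz = 11.8 MHz.
179.2 MHz mod fs = 15.7 MHz.
15.7 MHz ≤ fs/2 = 27.25 MHz, appears at 15.7 MHz.
Distinct values: {6.9 MHz, 10.7 MHz, 11.8 MHz, 15.7 MHz, 21.9 MHz} → 5.

5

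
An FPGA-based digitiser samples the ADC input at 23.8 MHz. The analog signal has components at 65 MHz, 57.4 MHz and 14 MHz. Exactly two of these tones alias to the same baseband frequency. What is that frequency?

fs/2 = 11.9 MHz.
65 MHz mod fs = 17.4 MHz.
17.4 MHz > fs/2 = 11.9 MHz, folds to fs − 17.4 MHz = 6.4 MHz.
57.4 MHz mod fs = 9.8 MHz.
9.8 MHz ≤ fs/2 = 11.9 MHz, appears at 9.8 MHz.
14 MHz > fs/2 = 11.9 MHz, folds to fs − 14 MHz = 9.8 MHz.
14 MHz and 57.4 MHz both map to 9.8 MHz.

9.8 MHz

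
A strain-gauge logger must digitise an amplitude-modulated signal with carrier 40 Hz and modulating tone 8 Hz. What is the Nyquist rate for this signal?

AM sidebands sit at fc ± fm = 32 Hz and 48 Hz.
Highest-frequency component: 48 Hz.
Nyquist rate = 2 × 48 Hz = 96 Hz.

96 Hz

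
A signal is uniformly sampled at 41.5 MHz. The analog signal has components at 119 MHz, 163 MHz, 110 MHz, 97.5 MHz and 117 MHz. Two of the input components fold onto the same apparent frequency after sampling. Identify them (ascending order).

fs/2 = 20.75 MHz.
119 MHz mod fs = 36 MHz.
36 MHz > fs/2 = 20.75 MHz, folds to fs − 36 MHz = 5.5 MHz.
163 MHz mod fs = 38.5 MHz.
38.5 MHz > fs/2 = 20.75 MHz, folds to fs − 38.5 MHz = 3 MHz.
110 MHz mod fs = 27 MHz.
27 MHz > fs/2 = 20.75 MHz, folds to fs − 27 MHz = 14.5 MHz.
97.5 MHz mod fs = 14.5 MHz.
14.5 MHz ≤ fs/2 = 20.75 MHz, appears at 14.5 MHz.
117 MHz mod fs = 34 MHz.
34 MHz > fs/2 = 20.75 MHz, folds to fs − 34 MHz = 7.5 MHz.
97.5 MHz and 110 MHz both map to 14.5 MHz.

97.5 MHz, 110 MHz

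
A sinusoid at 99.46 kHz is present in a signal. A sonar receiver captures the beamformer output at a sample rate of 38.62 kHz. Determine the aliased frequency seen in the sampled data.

16.4 kHz

99.46 kHz mod fs = 22.22 kHz.
22.22 kHz > fs/2 = 19.31 kHz, folds to fs − 22.22 kHz = 16.4 kHz.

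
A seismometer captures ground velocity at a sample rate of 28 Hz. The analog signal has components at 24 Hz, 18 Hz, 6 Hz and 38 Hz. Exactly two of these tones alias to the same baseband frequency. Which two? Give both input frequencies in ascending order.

18 Hz, 38 Hz

fs/2 = 14 Hz.
24 Hz > fs/2 = 14 Hz, folds to fs − 24 Hz = 4 Hz.
18 Hz > fs/2 = 14 Hz, folds to fs − 18 Hz = 10 Hz.
6 Hz ≤ fs/2 = 14 Hz, passes unchanged.
38 Hz mod fs = 10 Hz.
10 Hz ≤ fs/2 = 14 Hz, appears at 10 Hz.
18 Hz and 38 Hz both map to 10 Hz.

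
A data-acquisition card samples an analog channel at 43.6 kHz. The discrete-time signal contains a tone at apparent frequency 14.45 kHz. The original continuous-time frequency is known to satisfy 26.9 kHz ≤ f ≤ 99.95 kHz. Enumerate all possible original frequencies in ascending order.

29.15 kHz, 58.05 kHz, 72.75 kHz

Frequencies that alias to 14.45 kHz are k·fs ± 14.45 kHz for integer k ≥ 0.
k=0: 14.45 kHz.
k=1: 29.15 kHz, 58.05 kHz.
k=2: 72.75 kHz, 101.65 kHz.
k=3: 116.35 kHz, 145.25 kHz.
Within [26.9 kHz, 99.95 kHz]: 29.15 kHz, 58.05 kHz, 72.75 kHz.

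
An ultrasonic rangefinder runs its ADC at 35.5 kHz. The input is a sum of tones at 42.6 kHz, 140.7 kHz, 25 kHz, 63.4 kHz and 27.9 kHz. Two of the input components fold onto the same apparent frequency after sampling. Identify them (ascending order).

27.9 kHz, 63.4 kHz

fs/2 = 17.75 kHz.
42.6 kHz mod fs = 7.1 kHz.
7.1 kHz ≤ fs/2 = 17.75 kHz, appears at 7.1 kHz.
140.7 kHz mod fs = 34.2 kHz.
34.2 kHz > fs/2 = 17.75 kHz, folds to fs − 34.2 kHz = 1.3 kHz.
25 kHz > fs/2 = 17.75 kHz, folds to fs − 25 kHz = 10.5 kHz.
63.4 kHz mod fs = 27.9 kHz.
27.9 kHz > fs/2 = 17.75 kHz, folds to fs − 27.9 kHz = 7.6 kHz.
27.9 kHz > fs/2 = 17.75 kHz, folds to fs − 27.9 kHz = 7.6 kHz.
27.9 kHz and 63.4 kHz both map to 7.6 kHz.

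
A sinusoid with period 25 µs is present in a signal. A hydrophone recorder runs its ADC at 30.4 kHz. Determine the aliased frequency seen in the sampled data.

9.6 kHz

T = 25 µs → f = 1/T = 40 kHz.
40 kHz mod fs = 9.6 kHz.
9.6 kHz ≤ fs/2 = 15.2 kHz, appears at 9.6 kHz.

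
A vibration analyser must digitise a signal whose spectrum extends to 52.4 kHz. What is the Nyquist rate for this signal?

104.8 kHz

Nyquist rate = 2 × 52.4 kHz = 104.8 kHz.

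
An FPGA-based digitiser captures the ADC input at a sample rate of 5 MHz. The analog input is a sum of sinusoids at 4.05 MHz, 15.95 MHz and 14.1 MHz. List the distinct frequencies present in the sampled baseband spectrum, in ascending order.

0.9 MHz, 0.95 MHz

fs/2 = 2.5 MHz.
4.05 MHz > fs/2 = 2.5 MHz, folds to fs − 4.05 MHz = 0.95 MHz.
15.95 MHz mod fs = 0.95 MHz.
0.95 MHz ≤ fs/2 = 2.5 MHz, appears at 0.95 MHz.
14.1 MHz mod fs = 4.1 MHz.
4.1 MHz > fs/2 = 2.5 MHz, folds to fs − 4.1 MHz = 0.9 MHz.
Distinct values: {0.9 MHz, 0.95 MHz}.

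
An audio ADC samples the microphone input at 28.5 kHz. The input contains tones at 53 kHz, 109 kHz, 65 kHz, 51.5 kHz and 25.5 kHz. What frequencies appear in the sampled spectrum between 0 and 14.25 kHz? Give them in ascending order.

3 kHz, 4 kHz, 5 kHz, 5.5 kHz, 8 kHz

fs/2 = 14.25 kHz.
53 kHz mod fs = 24.5 kHz.
24.5 kHz > fs/2 = 14.25 kHz, folds to fs − 24.5 kHz = 4 kHz.
109 kHz mod fs = 23.5 kHz.
23.5 kHz > fs/2 = 14.25 kHz, folds to fs − 23.5 kHz = 5 kHz.
65 kHz mod fs = 8 kHz.
8 kHz ≤ fs/2 = 14.25 kHz, appears at 8 kHz.
51.5 kHz mod fs = 23 kHz.
23 kHz > fs/2 = 14.25 kHz, folds to fs − 23 kHz = 5.5 kHz.
25.5 kHz > fs/2 = 14.25 kHz, folds to fs − 25.5 kHz = 3 kHz.
Distinct values: {3 kHz, 4 kHz, 5 kHz, 5.5 kHz, 8 kHz}.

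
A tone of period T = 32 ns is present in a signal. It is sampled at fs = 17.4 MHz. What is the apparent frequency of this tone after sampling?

3.55 MHz

T = 32 ns → f = 1/T = 31.25 MHz.
31.25 MHz mod fs = 13.85 MHz.
13.85 MHz > fs/2 = 8.7 MHz, folds to fs − 13.85 MHz = 3.55 MHz.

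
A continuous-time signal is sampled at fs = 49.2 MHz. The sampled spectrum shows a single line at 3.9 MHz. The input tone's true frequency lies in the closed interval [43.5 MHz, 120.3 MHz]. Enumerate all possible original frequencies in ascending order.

45.3 MHz, 53.1 MHz, 94.5 MHz, 102.3 MHz

Frequencies that alias to 3.9 MHz are k·fs ± 3.9 MHz for integer k ≥ 0.
k=0: 3.9 MHz.
k=1: 45.3 MHz, 53.1 MHz.
k=2: 94.5 MHz, 102.3 MHz.
k=3: 143.7 MHz, 151.5 MHz.
Within [43.5 MHz, 120.3 MHz]: 45.3 MHz, 53.1 MHz, 94.5 MHz, 102.3 MHz.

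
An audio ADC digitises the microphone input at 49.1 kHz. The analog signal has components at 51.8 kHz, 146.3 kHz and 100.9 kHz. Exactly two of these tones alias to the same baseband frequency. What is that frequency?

2.7 kHz

fs/2 = 24.55 kHz.
51.8 kHz mod fs = 2.7 kHz.
2.7 kHz ≤ fs/2 = 24.55 kHz, appears at 2.7 kHz.
146.3 kHz mod fs = 48.1 kHz.
48.1 kHz > fs/2 = 24.55 kHz, folds to fs − 48.1 kHz = 1 kHz.
100.9 kHz mod fs = 2.7 kHz.
2.7 kHz ≤ fs/2 = 24.55 kHz, appears at 2.7 kHz.
51.8 kHz and 100.9 kHz both map to 2.7 kHz.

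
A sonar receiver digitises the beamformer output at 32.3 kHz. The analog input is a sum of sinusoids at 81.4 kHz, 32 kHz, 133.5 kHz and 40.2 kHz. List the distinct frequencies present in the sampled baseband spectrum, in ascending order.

0.3 kHz, 4.3 kHz, 7.9 kHz, 15.5 kHz

fs/2 = 16.15 kHz.
81.4 kHz mod fs = 16.8 kHz.
16.8 kHz > fs/2 = 16.15 kHz, folds to fs − 16.8 kHz = 15.5 kHz.
32 kHz > fs/2 = 16.15 kHz, folds to fs − 32 kHz = 0.3 kHz.
133.5 kHz mod fs = 4.3 kHz.
4.3 kHz ≤ fs/2 = 16.15 kHz, appears at 4.3 kHz.
40.2 kHz mod fs = 7.9 kHz.
7.9 kHz ≤ fs/2 = 16.15 kHz, appears at 7.9 kHz.
Distinct values: {0.3 kHz, 4.3 kHz, 7.9 kHz, 15.5 kHz}.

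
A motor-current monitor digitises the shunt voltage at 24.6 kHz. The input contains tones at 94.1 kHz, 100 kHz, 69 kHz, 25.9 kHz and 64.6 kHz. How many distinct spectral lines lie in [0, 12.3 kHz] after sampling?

fs/2 = 12.3 kHz.
94.1 kHz mod fs = 20.3 kHz.
20.3 kHz > fs/2 = 12.3 kHz, folds to fs − 20.3 kHz = 4.3 kHz.
100 kHz mod fs = 1.6 kHz.
1.6 kHz ≤ fs/2 = 12.3 kHz, appears at 1.6 kHz.
69 kHz mod fs = 19.8 kHz.
19.8 kHz > fs/2 = 12.3 kHz, folds to fs − 19.8 kHz = 4.8 kHz.
25.9 kHz mod fs = 1.3 kHz.
1.3 kHz ≤ fs/2 = 12.3 kHz, appears at 1.3 kHz.
64.6 kHz mod fs = 15.4 kHz.
15.4 kHz > fs/2 = 12.3 kHz, folds to fs − 15.4 kHz = 9.2 kHz.
Distinct values: {1.3 kHz, 1.6 kHz, 4.3 kHz, 4.8 kHz, 9.2 kHz} → 5.

5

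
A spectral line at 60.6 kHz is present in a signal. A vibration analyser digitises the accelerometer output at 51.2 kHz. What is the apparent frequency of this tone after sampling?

9.4 kHz

60.6 kHz mod fs = 9.4 kHz.
9.4 kHz ≤ fs/2 = 25.6 kHz, appears at 9.4 kHz.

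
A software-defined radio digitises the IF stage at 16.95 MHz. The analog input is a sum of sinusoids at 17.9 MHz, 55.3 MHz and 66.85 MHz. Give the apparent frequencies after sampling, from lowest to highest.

fs/2 = 8.475 MHz.
17.9 MHz mod fs = 0.95 MHz.
0.95 MHz ≤ fs/2 = 8.475 MHz, appears at 0.95 MHz.
55.3 MHz mod fs = 4.45 MHz.
4.45 MHz ≤ fs/2 = 8.475 MHz, appears at 4.45 MHz.
66.85 MHz mod fs = 16 MHz.
16 MHz > fs/2 = 8.475 MHz, folds to fs − 16 MHz = 0.95 MHz.
Distinct values: {0.95 MHz, 4.45 MHz}.

0.95 MHz, 4.45 MHz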